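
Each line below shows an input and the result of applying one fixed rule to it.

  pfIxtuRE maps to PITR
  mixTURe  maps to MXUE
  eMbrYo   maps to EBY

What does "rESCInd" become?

RSID

What's happening: keep every other character starting from the first (positions 1st, 3rd, 5th, ...), then convert every letter to uppercase.
"rESCInd" → "RSID".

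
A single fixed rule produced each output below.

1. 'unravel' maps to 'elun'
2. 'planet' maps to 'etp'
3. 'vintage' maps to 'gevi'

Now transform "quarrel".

elqu

In each case the input is transformed by: move the last 2 characters to the front (rotate right by 2), then delete the last 3 characters.
"quarrel" → "elqu".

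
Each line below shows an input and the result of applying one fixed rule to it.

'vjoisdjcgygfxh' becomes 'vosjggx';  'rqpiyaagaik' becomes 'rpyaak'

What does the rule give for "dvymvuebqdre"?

The rule is to keep every other character starting from the first (positions 1st, 3rd, 5th, ...).
Doing the same to "dvymvuebqdre": "dyveqr".

dyveqr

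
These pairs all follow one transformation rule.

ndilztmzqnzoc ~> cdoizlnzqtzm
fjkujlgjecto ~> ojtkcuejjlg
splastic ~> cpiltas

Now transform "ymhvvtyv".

vmyhtvv

The pattern: take characters alternately from the front and the back (1st, last, 2nd, 2nd-last, ...), then delete the first character.
Applying both steps to "ymhvvtyv": "yvmyhtvv", then "vmyhtvv".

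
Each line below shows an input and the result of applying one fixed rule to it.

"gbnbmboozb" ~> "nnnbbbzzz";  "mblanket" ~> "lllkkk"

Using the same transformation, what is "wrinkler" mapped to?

What's happening: keep one character in every 3, starting at position 3 (positions 3rd, 6th, 9th, ...), then repeat every character 3 times.
Starting from "wrinkler": after the first operation, "il"; after the second, "iiilll".

iiilll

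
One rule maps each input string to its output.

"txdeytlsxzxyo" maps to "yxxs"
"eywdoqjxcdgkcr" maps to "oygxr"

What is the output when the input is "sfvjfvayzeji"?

ffjy

Each output is the input with this applied: keep one character in every 3, starting at position 2 (positions 2nd, 5th, 8th, ...), then swap each adjacent pair of characters (1↔2, 3↔4, ...).
Working it through for "sfvjfvayzeji": intermediate "ffyj", final "ffjy".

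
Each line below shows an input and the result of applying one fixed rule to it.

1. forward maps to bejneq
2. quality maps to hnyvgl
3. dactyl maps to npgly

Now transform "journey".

bhearl

Rule — delete the first character, then shift every letter 13 places forward in the alphabet (wrapping around) — i.e. ROT13.
"journey" → "ourney" → "bhearl".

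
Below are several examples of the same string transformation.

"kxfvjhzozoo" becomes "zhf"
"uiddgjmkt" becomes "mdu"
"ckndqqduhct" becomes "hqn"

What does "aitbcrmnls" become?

In each case the input is transformed by: reverse the string, then keep one character in every 3, starting at position 3 (positions 3rd, 6th, 9th, ...).
Applying both steps to "aitbcrmnls": "slnmrcbtia", then "nci".

nci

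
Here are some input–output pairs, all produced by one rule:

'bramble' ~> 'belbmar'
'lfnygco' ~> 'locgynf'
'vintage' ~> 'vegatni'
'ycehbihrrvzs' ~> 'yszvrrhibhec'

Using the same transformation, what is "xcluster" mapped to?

xretsulc

Looking at the pairs, the operation is to reverse the string, then move the last character to the front.
"xcluster" → "retsulcx" → "xretsulc".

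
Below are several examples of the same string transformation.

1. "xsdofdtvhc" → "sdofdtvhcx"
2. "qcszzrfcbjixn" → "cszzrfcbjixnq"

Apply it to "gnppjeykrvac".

What's happening: move the first character to the end.
"gnppjeykrvac" → "nppjeykrvacg".

nppjeykrvacg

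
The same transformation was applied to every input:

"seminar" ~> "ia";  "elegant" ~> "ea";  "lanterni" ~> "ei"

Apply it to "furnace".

Each output is the input with this applied: delete the first 2 characters, then keep only the vowels.
On "furnace": the first step gives "rnace", and the second then gives "ae".

ae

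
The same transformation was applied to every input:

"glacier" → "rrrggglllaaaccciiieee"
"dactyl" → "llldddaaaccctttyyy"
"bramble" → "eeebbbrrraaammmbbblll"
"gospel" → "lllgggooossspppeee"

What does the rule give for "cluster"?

In each case the input is transformed by: move the last character to the front, then repeat every character 3 times.
On "cluster": the first step gives "rcluste", and the second then gives "rrrcccllluuusssttteee".
(Check on "glacier": → "rglacie" → "rrrggglllaaaccciiieee" ✓)

rrrcccllluuusssttteee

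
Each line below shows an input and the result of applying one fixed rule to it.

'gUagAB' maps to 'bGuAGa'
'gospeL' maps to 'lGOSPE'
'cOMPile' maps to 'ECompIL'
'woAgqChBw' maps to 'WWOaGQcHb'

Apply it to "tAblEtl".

Rule — flip the case of every letter, then move the last character to the front.
Working it through for "tAblEtl": intermediate "TaBLeTL", final "LTaBLeT".

LTaBLeT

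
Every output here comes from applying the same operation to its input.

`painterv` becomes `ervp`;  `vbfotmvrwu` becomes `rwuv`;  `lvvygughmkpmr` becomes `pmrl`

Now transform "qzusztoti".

otiq

In each case the input is transformed by: move the last 3 characters to the front (rotate right by 3), then keep only the first 4 characters.
On "qzusztoti": the first step gives "otiqzuszt", and the second then gives "otiq".
(Check on "vbfotmvrwu": → "rwuvbfotmv" → "rwuv" ✓)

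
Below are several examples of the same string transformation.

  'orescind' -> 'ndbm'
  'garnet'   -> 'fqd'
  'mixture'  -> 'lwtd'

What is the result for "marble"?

lqk

Looking at the pairs, the operation is to shift every letter 1 place backward in the alphabet (wrapping around), then keep every other character starting from the first (positions 1st, 3rd, 5th, ...).
Starting from "marble": after the first operation, "lzqakd"; after the second, "lqk".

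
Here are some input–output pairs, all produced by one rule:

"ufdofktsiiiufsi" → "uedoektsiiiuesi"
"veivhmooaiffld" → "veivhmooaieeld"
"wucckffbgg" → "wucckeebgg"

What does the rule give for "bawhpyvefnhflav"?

bawhpyveenhelav

Rule — replace every "f" with "e".
Applying that to "bawhpyvefnhflav" gives "bawhpyveenhelav".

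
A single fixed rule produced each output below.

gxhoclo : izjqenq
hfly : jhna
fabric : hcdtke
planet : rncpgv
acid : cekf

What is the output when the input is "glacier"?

Looking at the pairs, the operation is to shift every letter 2 places forward in the alphabet (wrapping around).
For "glacier" the result is "incekgt".

incekgt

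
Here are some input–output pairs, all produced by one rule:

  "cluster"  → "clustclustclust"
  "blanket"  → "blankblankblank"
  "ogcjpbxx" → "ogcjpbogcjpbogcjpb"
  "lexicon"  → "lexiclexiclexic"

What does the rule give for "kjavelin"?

kjavelkjavelkjavel

What's happening: delete the last 2 characters, then write the whole string 3 times in a row.
"kjavelin" → "kjavel" → "kjavelkjavelkjavel".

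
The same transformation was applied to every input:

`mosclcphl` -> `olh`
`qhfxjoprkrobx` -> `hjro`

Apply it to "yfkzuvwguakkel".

fugkl

What's happening: keep one character in every 3, starting at position 2 (positions 2nd, 5th, 8th, ...).
Applying that to "yfkzuvwguakkel" gives "fugkl".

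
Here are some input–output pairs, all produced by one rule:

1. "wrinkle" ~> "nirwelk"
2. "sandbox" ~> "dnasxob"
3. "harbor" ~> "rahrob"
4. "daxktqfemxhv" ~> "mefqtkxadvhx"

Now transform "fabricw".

rbafwci

The pattern: reverse the string, then move the first 3 characters to the end (rotate left by 3).
Applying both steps to "fabricw": "wcirbaf", then "rbafwci".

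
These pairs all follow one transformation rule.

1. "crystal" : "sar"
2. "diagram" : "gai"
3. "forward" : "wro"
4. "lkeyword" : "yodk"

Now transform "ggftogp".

The rule is to keep every other character starting from the second (positions 2nd, 4th, 6th, ...), then move the first character to the end.
On "ggftogp": the first step gives "gtg", and the second then gives "tgg".

tgg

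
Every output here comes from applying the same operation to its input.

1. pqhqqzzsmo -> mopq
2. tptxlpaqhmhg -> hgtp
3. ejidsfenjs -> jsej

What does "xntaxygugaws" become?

Each output is the input with this applied: move the first 2 characters to the end (rotate left by 2), then keep only the last 4 characters.
"xntaxygugaws" → "taxygugawsxn" → "wsxn".
(Check on "tptxlpaqhmhg": → "txlpaqhmhgtp" → "hgtp" ✓)

wsxn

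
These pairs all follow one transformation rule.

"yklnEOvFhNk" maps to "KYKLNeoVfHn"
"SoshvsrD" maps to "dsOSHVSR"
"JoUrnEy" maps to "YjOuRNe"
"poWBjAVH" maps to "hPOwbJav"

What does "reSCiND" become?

The pattern: move the last character to the front, then flip the case of every letter.
On "reSCiND": the first step gives "DreSCiN", and the second then gives "dREscIn".

dREscIn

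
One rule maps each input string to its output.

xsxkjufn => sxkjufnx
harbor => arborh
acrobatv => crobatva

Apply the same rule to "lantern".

The rule is to move the first character to the end.
For "lantern" the result is "anternl".

anternl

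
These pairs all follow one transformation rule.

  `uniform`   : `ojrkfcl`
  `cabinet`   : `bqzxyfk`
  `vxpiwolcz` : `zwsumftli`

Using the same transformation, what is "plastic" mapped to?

Looking at the pairs, the operation is to move the last 2 characters to the front (rotate right by 2), then shift every letter 3 places backward in the alphabet (wrapping around).
"plastic" → "icplast" → "fzmixpq".

fzmixpq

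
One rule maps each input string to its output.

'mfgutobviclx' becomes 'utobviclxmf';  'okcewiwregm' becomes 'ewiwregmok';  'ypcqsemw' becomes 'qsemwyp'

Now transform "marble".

blema

The rule is to move the first 2 characters to the end (rotate left by 2), then delete the first character.
Doing the same to "marble": "blema".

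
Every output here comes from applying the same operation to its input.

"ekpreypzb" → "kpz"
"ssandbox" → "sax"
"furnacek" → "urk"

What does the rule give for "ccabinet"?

cat

In each case the input is transformed by: swap each adjacent pair of characters (1↔2, 3↔4, ...), then keep one character in every 3, starting at position 1 (positions 1st, 4th, 7th, ...).
Working it through for "ccabinet": intermediate "ccbanite", final "cat".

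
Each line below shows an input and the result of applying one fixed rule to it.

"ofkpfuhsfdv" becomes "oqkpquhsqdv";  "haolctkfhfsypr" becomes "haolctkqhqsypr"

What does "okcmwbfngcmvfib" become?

okcmwbqngcmvqib

The transformation: replace every "f" with "q".
On "okcmwbfngcmvfib" that produces "okcmwbqngcmvqib".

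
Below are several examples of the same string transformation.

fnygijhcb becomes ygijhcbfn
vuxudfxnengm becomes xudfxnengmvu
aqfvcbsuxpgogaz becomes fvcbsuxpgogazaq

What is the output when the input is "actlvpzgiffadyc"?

tlvpzgiffadycac

The pattern: move the first 2 characters to the end (rotate left by 2).
Doing the same to "actlvpzgiffadyc": "tlvpzgiffadycac".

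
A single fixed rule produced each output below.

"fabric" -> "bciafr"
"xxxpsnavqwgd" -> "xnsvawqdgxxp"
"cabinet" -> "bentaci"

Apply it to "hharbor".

aobrhhr

Rule — swap each adjacent pair of characters (1↔2, 3↔4, ...), then move the first 3 characters to the end (rotate left by 3).
Starting from "hharbor": after the first operation, "hhraobr"; after the second, "aobrhhr".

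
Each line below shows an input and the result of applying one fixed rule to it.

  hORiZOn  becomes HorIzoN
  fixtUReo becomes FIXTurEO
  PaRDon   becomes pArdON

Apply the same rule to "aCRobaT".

AcrOBAt

What's happening: flip the case of every letter.
Applying that to "aCRobaT" gives "AcrOBAt".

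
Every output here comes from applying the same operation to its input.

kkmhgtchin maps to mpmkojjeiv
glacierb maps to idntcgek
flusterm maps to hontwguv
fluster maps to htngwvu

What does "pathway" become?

raccvyj

Looking at the pairs, the operation is to shift every letter 2 places forward in the alphabet (wrapping around), then take characters alternately from the front and the back (1st, last, 2nd, 2nd-last, ...).
Working it through for "pathway": intermediate "rcvjyca", final "raccvyj".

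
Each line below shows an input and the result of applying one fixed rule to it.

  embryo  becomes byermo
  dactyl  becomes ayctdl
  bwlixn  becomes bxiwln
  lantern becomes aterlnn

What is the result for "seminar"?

What's happening: sort the characters into alphabetical order, then take characters alternately from the front and the back (1st, last, 2nd, 2nd-last, ...).
Working it through for "seminar": intermediate "aeimnrs", final "aserinm".

aserinm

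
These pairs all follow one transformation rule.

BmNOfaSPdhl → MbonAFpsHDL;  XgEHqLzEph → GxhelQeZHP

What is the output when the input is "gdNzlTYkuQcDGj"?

DGZntLKyqUdCJg

What's happening: flip the case of every letter, then swap each adjacent pair of characters (1↔2, 3↔4, ...).
Working it through for "gdNzlTYkuQcDGj": intermediate "GDnZLtyKUqCdgJ", final "DGZntLKyqUdCJg".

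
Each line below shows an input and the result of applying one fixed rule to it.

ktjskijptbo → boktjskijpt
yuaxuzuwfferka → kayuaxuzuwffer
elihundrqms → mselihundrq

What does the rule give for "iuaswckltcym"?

ymiuaswckltc

The rule is to move the last 2 characters to the front (rotate right by 2).
On "iuaswckltcym" that produces "ymiuaswckltc".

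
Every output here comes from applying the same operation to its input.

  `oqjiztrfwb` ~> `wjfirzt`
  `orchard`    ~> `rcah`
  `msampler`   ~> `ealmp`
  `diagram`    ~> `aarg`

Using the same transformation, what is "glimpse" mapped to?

sipm

What's happening: take characters alternately from the front and the back (1st, last, 2nd, 2nd-last, ...), then delete the first 3 characters.
Starting from "glimpse": after the first operation, "gelsipm"; after the second, "sipm".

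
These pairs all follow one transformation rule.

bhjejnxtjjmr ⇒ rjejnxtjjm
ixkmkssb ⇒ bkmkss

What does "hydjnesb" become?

Looking at the pairs, the operation is to delete the first 2 characters, then move the last character to the front.
Applying that to "hydjnesb" gives "bdjnes".
(Check on "bhjejnxtjjmr": → "jejnxtjjmr" → "rjejnxtjjm" ✓)

bdjnes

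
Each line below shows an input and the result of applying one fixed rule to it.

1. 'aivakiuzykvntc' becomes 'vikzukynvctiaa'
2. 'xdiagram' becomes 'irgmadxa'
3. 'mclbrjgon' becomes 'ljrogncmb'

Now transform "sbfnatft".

ftatfbsn

In each case the input is transformed by: swap each adjacent pair of characters (1↔2, 3↔4, ...), then move the first 3 characters to the end (rotate left by 3).
For "sbfnatft" the result is "ftatfbsn".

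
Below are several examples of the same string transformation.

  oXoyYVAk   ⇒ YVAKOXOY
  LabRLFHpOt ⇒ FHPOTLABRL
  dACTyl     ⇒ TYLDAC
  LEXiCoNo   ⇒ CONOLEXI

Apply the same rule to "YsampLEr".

PLERYSAM

Each output is the input with this applied: swap the front and back halves of the string, then convert every letter to uppercase.
Doing the same to "YsampLEr": "PLERYSAM".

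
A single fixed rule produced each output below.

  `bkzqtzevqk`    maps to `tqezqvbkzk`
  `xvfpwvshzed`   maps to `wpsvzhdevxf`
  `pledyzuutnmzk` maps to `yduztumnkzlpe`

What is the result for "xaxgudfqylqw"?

ugfdyqqlxwxa

The transformation: move the first 3 characters to the end (rotate left by 3), then swap each adjacent pair of characters (1↔2, 3↔4, ...).
So "xaxgudfqylqw" becomes "ugfdyqqlxwxa".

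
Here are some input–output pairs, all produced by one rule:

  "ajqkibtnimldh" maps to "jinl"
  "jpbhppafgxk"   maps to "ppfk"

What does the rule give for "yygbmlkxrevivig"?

The pattern: keep one character in every 3, starting at position 2 (positions 2nd, 5th, 8th, ...).
"yygbmlkxrevivig" → "ymxvi".

ymxvi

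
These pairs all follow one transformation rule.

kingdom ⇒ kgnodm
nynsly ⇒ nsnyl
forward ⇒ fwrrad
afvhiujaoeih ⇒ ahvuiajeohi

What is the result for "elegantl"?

egenalt

Rule — swap each adjacent pair of characters (1↔2, 3↔4, ...), then delete the first character.
On "elegantl" that produces "egenalt".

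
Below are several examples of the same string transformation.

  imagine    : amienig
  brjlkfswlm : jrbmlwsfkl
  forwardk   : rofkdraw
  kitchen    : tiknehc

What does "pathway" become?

The transformation: reverse the string, then move the last 3 characters to the front (rotate right by 3).
Applying both steps to "pathway": "yawhtap", then "tapyawh".

tapyawh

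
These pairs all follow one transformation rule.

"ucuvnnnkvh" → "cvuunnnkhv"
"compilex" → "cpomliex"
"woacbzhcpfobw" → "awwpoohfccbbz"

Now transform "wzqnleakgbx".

What's happening: sort the characters into reverse alphabetical order, then swap the first and last characters.
Starting from "wzqnleakgbx": after the first operation, "zxwqnlkgeba"; after the second, "axwqnlkgebz".

axwqnlkgebz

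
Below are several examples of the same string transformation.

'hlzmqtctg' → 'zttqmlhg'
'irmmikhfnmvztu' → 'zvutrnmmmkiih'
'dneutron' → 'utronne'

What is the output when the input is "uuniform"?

uuronmi

Looking at the pairs, the operation is to sort the characters into reverse alphabetical order, then delete the last character.
On "uuniform": the first step gives "uuronmif", and the second then gives "uuronmi".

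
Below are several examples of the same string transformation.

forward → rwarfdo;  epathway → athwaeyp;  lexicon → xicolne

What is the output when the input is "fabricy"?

In each case the input is transformed by: swap the first and last characters, then move the first 2 characters to the end (rotate left by 2).
"fabricy" → "yabricf" → "bricfya".
(Check on "lexicon": → "nexicol" → "xicolne" ✓)

bricfya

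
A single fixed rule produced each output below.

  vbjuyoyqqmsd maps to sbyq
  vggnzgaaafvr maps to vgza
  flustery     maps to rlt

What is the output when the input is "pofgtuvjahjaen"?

Rule — move the last 2 characters to the front (rotate right by 2), then keep one character in every 3, starting at position 1 (positions 1st, 4th, 7th, ...).
Working it through for "pofgtuvjahjaen": intermediate "enpofgtuvjahja", final "eotjj".

eotjj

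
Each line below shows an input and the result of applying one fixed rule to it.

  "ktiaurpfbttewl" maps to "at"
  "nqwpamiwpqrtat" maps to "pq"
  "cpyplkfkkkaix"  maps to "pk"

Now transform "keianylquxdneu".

ax

The rule is to keep one character in every 3, starting at position 1 (positions 1st, 4th, 7th, ...), then keep every other character starting from the second (positions 2nd, 4th, 6th, ...).
On "keianylquxdneu": the first step gives "kalxe", and the second then gives "ax".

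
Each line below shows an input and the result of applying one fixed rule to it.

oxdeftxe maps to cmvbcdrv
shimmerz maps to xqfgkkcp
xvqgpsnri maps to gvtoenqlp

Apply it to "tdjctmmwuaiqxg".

erbharkkusygov

The transformation: move the last character to the front, then shift every letter 2 places backward in the alphabet (wrapping around).
Starting from "tdjctmmwuaiqxg": after the first operation, "gtdjctmmwuaiqx"; after the second, "erbharkkusygov".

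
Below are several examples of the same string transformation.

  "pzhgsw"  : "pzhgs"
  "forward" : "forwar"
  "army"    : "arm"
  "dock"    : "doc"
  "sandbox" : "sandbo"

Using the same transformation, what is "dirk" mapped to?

dir

Each output is the input with this applied: delete the last character.
On "dirk" that produces "dir".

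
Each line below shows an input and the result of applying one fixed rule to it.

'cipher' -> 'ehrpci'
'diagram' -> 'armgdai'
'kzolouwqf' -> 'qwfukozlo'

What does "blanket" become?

ektnbal

The pattern: move the last 2 characters to the front (rotate right by 2), then take characters alternately from the front and the back (1st, last, 2nd, 2nd-last, ...).
Working it through for "blanket": intermediate "etblank", final "ektnbal".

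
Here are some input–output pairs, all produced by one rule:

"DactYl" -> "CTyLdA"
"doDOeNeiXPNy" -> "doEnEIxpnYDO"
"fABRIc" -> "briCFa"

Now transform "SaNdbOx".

nDBoXsA

The transformation: flip the case of every letter, then move the first 2 characters to the end (rotate left by 2).
On "SaNdbOx": the first step gives "sAnDBoX", and the second then gives "nDBoXsA".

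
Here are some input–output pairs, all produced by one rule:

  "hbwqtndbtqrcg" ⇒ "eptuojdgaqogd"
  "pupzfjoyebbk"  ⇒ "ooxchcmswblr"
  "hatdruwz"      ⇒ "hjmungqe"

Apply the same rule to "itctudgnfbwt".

ojgvgpghqtas

In each case the input is transformed by: shift every letter 13 places forward in the alphabet (wrapping around) — i.e. ROT13, then move the last 3 characters to the front (rotate right by 3).
For "itctudgnfbwt" the result is "ojgvgpghqtas".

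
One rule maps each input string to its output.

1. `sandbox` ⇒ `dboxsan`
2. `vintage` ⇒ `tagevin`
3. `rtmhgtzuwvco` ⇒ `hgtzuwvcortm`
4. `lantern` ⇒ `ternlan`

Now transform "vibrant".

rantvib

The rule is to move the first 3 characters to the end (rotate left by 3).
So "vibrant" becomes "rantvib".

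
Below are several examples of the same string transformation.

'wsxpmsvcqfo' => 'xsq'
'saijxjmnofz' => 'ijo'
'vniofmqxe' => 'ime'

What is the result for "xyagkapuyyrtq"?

aayt

Rule — keep one character in every 3, starting at position 3 (positions 3rd, 6th, 9th, ...).
For "xyagkapuyyrtq" the result is "aayt".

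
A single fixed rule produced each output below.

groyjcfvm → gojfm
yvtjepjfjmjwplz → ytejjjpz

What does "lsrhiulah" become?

What's happening: keep every other character starting from the first (positions 1st, 3rd, 5th, ...).
"lsrhiulah" → "lrilh".

lrilh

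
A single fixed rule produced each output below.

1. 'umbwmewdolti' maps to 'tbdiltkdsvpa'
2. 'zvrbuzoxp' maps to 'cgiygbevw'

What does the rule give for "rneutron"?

uyblyauv

The rule is to swap each adjacent pair of characters (1↔2, 3↔4, ...), then shift every letter 7 places forward in the alphabet (wrapping around).
Working it through for "rneutron": intermediate "nruertno", final "uyblyauv".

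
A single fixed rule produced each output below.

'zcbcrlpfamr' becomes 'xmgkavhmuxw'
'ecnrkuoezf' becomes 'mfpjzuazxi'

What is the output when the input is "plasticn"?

In each case the input is transformed by: move the first 3 characters to the end (rotate left by 3), then shift every letter 5 places backward in the alphabet (wrapping around).
Applying that to "plasticn" gives "nodxikgv".

nodxikgv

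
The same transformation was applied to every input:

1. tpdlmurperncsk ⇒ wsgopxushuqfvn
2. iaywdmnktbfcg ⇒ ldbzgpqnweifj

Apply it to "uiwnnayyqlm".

xlzqqdbbtop

The rule is to shift every letter 3 places forward in the alphabet (wrapping around).
Doing the same to "uiwnnayyqlm": "xlzqqdbbtop".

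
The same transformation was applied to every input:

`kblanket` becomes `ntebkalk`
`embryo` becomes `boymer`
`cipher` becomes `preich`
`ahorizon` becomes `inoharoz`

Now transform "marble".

Each output is the input with this applied: swap each adjacent pair of characters (1↔2, 3↔4, ...), then move the last 3 characters to the front (rotate right by 3).
Starting from "marble": after the first operation, "ambrel"; after the second, "relamb".

relamb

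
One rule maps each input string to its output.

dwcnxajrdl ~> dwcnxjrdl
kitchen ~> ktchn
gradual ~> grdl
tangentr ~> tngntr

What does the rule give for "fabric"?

In each case the input is transformed by: remove every vowel.
Applying that to "fabric" gives "fbrc".

fbrc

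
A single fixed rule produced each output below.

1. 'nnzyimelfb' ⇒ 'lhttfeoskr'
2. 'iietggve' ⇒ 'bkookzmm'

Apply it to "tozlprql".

The pattern: shift every letter 6 places forward in the alphabet (wrapping around), then move the last 2 characters to the front (rotate right by 2).
"tozlprql" → "zufrvxwr" → "wrzufrvx".
(Check on "nnzyimelfb": → "ttfeoskrlh" → "lhttfeoskr" ✓)

wrzufrvx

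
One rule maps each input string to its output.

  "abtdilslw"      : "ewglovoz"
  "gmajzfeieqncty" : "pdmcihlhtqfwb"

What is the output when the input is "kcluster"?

foxvwhu

In each case the input is transformed by: shift every letter 3 places forward in the alphabet (wrapping around), then delete the first character.
For "kcluster", step one produces "nfoxvwhu"; step two turns that into "foxvwhu".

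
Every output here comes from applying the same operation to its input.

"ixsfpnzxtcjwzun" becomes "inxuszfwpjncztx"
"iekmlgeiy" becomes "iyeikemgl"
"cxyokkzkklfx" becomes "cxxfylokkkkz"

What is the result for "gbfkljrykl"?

glbkfykrlj

Each output is the input with this applied: take characters alternately from the front and the back (1st, last, 2nd, 2nd-last, ...).
On "gbfkljrykl" that produces "glbkfykrlj".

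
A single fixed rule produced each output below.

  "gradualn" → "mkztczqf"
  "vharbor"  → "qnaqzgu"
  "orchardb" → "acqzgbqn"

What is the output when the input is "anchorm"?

What's happening: reverse the string, then shift every letter 1 place backward in the alphabet (wrapping around).
Working it through for "anchorm": intermediate "mrohcna", final "lqngbmz".

lqngbmz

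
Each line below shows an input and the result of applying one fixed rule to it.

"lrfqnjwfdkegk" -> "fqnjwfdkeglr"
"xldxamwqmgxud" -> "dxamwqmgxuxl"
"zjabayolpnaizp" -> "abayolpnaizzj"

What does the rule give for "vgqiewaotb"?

The transformation: delete the last character, then move the first 2 characters to the end (rotate left by 2).
"vgqiewaotb" → "qiewaotvg".

qiewaotvg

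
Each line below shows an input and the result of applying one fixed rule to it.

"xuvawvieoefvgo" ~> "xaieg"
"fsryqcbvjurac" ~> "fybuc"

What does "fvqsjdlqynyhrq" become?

The transformation: keep one character in every 3, starting at position 1 (positions 1st, 4th, 7th, ...).
"fvqsjdlqynyhrq" → "fslnr".

fslnr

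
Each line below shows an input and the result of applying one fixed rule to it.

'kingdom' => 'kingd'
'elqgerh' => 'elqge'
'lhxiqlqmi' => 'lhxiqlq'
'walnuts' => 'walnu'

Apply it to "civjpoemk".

In each case the input is transformed by: delete the last 2 characters.
Applying that to "civjpoemk" gives "civjpoe".

civjpoe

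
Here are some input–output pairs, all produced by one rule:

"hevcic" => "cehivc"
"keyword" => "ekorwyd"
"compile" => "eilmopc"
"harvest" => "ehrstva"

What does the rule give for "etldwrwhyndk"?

dehklnrtwwyd

The pattern: sort the characters into alphabetical order, then move the first character to the end.
Working it through for "etldwrwhyndk": intermediate "ddehklnrtwwy", final "dehklnrtwwyd".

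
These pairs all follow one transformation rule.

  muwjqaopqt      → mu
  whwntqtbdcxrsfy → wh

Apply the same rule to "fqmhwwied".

The transformation: keep only the first 2 characters.
So "fqmhwwied" becomes "fq".

fq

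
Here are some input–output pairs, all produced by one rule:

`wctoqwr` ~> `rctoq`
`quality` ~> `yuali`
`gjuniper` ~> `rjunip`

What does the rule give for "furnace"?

eurna

In each case the input is transformed by: swap the first and last characters, then delete the last 2 characters.
Starting from "furnace": after the first operation, "eurnacf"; after the second, "eurna".
(Check on "quality": → "yualitq" → "yuali" ✓)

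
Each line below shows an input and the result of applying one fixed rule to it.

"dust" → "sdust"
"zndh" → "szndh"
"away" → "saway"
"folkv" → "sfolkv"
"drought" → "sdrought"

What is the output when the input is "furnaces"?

sfurnaces

Each output is the input with this applied: prepend "s".
So "furnaces" becomes "sfurnaces".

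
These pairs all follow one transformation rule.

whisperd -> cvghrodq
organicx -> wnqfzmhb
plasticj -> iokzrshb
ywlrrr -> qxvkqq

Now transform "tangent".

sszmfdm

The pattern: move the last character to the front, then shift every letter 1 place backward in the alphabet (wrapping around).
Applying that to "tangent" gives "sszmfdm".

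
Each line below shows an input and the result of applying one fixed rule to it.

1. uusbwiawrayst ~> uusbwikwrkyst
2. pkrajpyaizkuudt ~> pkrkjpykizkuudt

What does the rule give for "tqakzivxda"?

tqkkzivxdk

The pattern: replace every "a" with "k".
On "tqakzivxda" that produces "tqkkzivxdk".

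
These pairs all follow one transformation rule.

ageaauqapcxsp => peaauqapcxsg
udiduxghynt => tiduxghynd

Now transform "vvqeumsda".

Rule — delete the first character, then swap the first and last characters.
Working it through for "vvqeumsda": intermediate "vqeumsda", final "aqeumsdv".

aqeumsdv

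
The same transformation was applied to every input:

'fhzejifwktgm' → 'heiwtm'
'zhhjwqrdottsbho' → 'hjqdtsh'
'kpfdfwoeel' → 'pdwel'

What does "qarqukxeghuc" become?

The pattern: keep every other character starting from the second (positions 2nd, 4th, 6th, ...).
So "qarqukxeghuc" becomes "aqkehc".

aqkehc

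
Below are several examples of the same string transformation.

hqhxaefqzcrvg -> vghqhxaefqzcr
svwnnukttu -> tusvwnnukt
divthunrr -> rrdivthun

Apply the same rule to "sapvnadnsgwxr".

In each case the input is transformed by: move the last 2 characters to the front (rotate right by 2).
Doing the same to "sapvnadnsgwxr": "xrsapvnadnsgw".

xrsapvnadnsgw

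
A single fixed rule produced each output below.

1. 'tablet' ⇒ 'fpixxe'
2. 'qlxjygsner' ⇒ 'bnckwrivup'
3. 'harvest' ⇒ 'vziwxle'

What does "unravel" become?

vezipyr

The rule is to move the first 2 characters to the end (rotate left by 2), then shift every letter 4 places forward in the alphabet (wrapping around).
For "unravel", step one produces "ravelun"; step two turns that into "vezipyr".
(Check on "qlxjygsner": → "xjygsnerql" → "bnckwrivup" ✓)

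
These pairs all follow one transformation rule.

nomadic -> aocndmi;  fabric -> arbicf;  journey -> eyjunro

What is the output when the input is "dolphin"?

In each case the input is transformed by: sort the characters into alphabetical order, then take characters alternately from the front and the back (1st, last, 2nd, 2nd-last, ...).
For "dolphin" the result is "dphoinl".

dphoinl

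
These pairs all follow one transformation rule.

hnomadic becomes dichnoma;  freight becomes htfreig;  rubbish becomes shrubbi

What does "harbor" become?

The rule is to move the first 3 characters to the end (rotate left by 3), then move the first 2 characters to the end (rotate left by 2).
Working it through for "harbor": intermediate "borhar", final "rharbo".
(Check on "rubbish": → "bishrub" → "shrubbi" ✓)

rharbo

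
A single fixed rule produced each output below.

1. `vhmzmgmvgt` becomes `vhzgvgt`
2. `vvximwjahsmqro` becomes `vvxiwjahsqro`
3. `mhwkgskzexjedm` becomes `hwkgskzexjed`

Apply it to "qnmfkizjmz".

qnfkizjz

Each output is the input with this applied: remove every "m".
For "qnmfkizjmz" the result is "qnfkizjz".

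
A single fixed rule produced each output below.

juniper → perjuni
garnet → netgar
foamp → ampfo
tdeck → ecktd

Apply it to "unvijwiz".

Rule — move the last 3 characters to the front (rotate right by 3).
Doing the same to "unvijwiz": "wizunvij".

wizunvij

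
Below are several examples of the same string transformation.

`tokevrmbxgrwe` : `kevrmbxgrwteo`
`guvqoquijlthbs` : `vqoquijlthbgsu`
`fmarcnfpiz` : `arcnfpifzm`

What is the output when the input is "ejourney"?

ourneeyj

In each case the input is transformed by: swap the first and last characters, then move the first 2 characters to the end (rotate left by 2).
Doing the same to "ejourney": "ourneeyj".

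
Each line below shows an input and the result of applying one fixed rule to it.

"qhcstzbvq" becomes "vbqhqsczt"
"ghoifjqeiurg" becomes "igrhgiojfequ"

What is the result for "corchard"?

hdroccra

Rule — swap each adjacent pair of characters (1↔2, 3↔4, ...), then move the last 3 characters to the front (rotate right by 3).
Working it through for "corchard": intermediate "occrahdr", final "hdroccra".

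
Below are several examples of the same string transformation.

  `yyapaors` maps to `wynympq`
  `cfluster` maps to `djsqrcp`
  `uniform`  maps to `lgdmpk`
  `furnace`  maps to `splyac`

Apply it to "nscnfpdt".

What's happening: shift every letter 2 places backward in the alphabet (wrapping around), then delete the first character.
Working it through for "nscnfpdt": intermediate "lqaldnbr", final "qaldnbr".

qaldnbr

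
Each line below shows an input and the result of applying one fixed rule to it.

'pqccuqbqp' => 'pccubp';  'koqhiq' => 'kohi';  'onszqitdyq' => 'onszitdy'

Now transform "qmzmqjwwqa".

mzmjwwa

Each output is the input with this applied: remove every "q".
For "qmzmqjwwqa" the result is "mzmjwwa".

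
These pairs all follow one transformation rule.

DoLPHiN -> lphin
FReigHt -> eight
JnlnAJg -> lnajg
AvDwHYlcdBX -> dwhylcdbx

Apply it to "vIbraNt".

brant

The rule is to delete the first 2 characters, then convert every letter to lowercase.
Working it through for "vIbraNt": intermediate "braNt", final "brant".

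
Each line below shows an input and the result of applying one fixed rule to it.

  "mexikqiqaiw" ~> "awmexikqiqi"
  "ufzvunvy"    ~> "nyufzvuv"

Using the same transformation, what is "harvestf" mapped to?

sfharvet

The pattern: move the last 2 characters to the front (rotate right by 2), then swap the first and last characters.
"harvestf" → "sfharvet".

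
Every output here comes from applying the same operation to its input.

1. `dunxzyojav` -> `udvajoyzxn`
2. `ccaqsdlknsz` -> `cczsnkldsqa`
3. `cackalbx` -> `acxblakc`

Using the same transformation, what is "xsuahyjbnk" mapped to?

sxknbjyhau

The transformation: reverse the string, then move the last 2 characters to the front (rotate right by 2).
Applying both steps to "xsuahyjbnk": "knbjyhausx", then "sxknbjyhau".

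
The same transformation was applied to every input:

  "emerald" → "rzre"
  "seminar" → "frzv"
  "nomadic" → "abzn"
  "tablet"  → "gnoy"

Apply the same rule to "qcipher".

Looking at the pairs, the operation is to shift every letter 13 places forward in the alphabet (wrapping around) — i.e. ROT13, then keep only the first 4 characters.
Applying both steps to "qcipher": "dpvcure", then "dpvc".

dpvc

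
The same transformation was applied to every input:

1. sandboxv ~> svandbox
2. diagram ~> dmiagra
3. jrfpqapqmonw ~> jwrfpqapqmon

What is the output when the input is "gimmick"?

The pattern: swap the first and last characters, then move the last character to the front.
On "gimmick" that produces "gkimmic".

gkimmic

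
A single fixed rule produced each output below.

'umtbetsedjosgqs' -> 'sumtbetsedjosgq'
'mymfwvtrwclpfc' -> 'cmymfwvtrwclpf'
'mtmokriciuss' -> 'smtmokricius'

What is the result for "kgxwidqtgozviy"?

ykgxwidqtgozvi

Rule — move the last character to the front.
Applying that to "kgxwidqtgozviy" gives "ykgxwidqtgozvi".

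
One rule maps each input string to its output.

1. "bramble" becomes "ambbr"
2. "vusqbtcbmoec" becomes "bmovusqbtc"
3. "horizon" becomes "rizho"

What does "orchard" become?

What's happening: delete the last 2 characters, then move the last 3 characters to the front (rotate right by 3).
On "orchard": the first step gives "orcha", and the second then gives "chaor".

chaor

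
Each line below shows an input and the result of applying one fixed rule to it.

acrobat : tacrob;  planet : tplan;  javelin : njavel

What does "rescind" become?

Looking at the pairs, the operation is to move the last 2 characters to the front (rotate right by 2), then delete the first character.
Applying both steps to "rescind": "ndresci", then "dresci".

dresci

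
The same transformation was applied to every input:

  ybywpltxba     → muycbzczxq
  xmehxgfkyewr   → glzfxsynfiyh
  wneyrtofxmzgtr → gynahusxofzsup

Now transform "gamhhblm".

icmnhbni

In each case the input is transformed by: swap the front and back halves of the string, then shift every letter 1 place forward in the alphabet (wrapping around).
Working it through for "gamhhblm": intermediate "hblmgamh", final "icmnhbni".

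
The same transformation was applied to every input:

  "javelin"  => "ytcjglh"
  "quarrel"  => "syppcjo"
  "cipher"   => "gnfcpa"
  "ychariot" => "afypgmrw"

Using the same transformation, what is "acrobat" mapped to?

apmzyry

The pattern: move the first character to the end, then shift every letter 2 places backward in the alphabet (wrapping around).
"acrobat" → "crobata" → "apmzyry".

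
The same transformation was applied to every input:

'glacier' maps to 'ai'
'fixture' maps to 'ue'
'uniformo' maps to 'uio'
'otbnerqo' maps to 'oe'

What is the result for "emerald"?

eea

In each case the input is transformed by: keep every other character starting from the first (positions 1st, 3rd, 5th, ...), then keep only the vowels.
For "emerald" the result is "eea".
(Check on "fixture": → "fxue" → "ue" ✓)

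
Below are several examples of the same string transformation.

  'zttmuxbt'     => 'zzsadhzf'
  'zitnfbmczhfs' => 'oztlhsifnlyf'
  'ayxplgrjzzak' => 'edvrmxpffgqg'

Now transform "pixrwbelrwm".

The pattern: move the first character to the end, then shift every letter 6 places forward in the alphabet (wrapping around).
Starting from "pixrwbelrwm": after the first operation, "ixrwbelrwmp"; after the second, "odxchkrxcsv".

odxchkrxcsv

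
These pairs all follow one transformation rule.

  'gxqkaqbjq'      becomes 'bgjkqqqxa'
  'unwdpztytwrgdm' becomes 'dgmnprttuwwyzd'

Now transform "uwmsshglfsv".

Rule — sort the characters into alphabetical order, then move the first character to the end.
Applying both steps to "uwmsshglfsv": "fghlmsssuvw", then "ghlmsssuvwf".

ghlmsssuvwf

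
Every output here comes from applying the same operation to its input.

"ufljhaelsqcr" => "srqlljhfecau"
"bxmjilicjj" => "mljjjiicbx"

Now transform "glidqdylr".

rqlligddy

What's happening: sort the characters into reverse alphabetical order, then move the first character to the end.
Working it through for "glidqdylr": intermediate "yrqlligdd", final "rqlligddy".
(Check on "bxmjilicjj": → "xmljjjiicb" → "mljjjiicbx" ✓)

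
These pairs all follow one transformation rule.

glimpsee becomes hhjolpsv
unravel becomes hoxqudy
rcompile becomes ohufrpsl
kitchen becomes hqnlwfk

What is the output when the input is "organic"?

lfrujdq

The transformation: move the last 2 characters to the front (rotate right by 2), then shift every letter 3 places forward in the alphabet (wrapping around).
"organic" → "icorgan" → "lfrujdq".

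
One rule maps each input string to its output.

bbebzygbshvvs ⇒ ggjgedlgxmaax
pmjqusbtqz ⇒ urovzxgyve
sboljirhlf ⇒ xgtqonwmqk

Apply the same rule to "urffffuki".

The pattern: shift every letter 5 places forward in the alphabet (wrapping around).
Applying that to "urffffuki" gives "zwkkkkzpn".

zwkkkkzpn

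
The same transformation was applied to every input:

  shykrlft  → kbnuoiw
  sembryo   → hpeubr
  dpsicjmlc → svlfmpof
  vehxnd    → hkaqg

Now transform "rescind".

The rule is to delete the first character, then shift every letter 3 places forward in the alphabet (wrapping around).
"rescind" → "escind" → "hvflqg".

hvflqg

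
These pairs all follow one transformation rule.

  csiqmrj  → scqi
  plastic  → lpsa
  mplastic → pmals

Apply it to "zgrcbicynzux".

In each case the input is transformed by: delete the last 3 characters, then swap each adjacent pair of characters (1↔2, 3↔4, ...).
Starting from "zgrcbicynzux": after the first operation, "zgrcbicyn"; after the second, "gzcribycn".

gzcribycn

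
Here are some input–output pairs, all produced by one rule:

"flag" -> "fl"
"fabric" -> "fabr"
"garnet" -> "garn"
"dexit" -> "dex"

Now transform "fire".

Rule — delete the last 2 characters.
Applying that to "fire" gives "fi".

fi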